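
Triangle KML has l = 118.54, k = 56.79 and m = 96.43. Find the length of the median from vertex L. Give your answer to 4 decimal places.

Median from L: ½√(2·k² + 2·m² − l²) ≈ 52.431.

m_L ≈ 52.4308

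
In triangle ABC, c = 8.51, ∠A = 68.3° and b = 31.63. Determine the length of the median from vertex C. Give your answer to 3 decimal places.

By the law of cosines, a² = b² + c² − 2·b·c·cos A = 873.83, so a ≈ 29.561.
Median from C: ½√(2·a² + 2·b² − c²) ≈ 30.316.

30.316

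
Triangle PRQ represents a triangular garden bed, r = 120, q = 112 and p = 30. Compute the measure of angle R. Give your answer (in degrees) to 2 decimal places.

∠R ≈ 98.18°

By the law of cosines, cos R = (q² + p² − r²) / (2·q·p) ≈ -0.14226, so ∠R ≈ 98.18°.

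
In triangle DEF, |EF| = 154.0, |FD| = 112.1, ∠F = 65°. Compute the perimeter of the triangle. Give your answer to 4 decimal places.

By the law of cosines, |DE|² = |EF|² + |FD|² − 2·|EF|·|FD|·cos F = 21691, so |DE| ≈ 147.28.
Semiperimeter s = (154+112.1+147.28)/2 = 206.69.
Perimeter = 154 + 112.1 + 147.28 = 413.38.

perimeter ≈ 413.3778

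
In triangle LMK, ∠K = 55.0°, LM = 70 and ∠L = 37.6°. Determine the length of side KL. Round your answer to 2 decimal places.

The third angle is ∠M = 180° − ∠K − ∠L = 87.40°.
Law of sines: KL = LM·sin M/sin K ≈ 85.366.

85.37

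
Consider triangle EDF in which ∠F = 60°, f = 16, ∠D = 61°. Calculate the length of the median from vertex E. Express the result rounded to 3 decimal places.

The third angle is ∠E = 180° − ∠D − ∠F = 59.00°.
Law of sines: e = f·sin E/sin F ≈ 15.836.
Law of sines: d = f·sin D/sin F ≈ 16.159.
Median from E: ½√(2·d² + 2·f² − e²) ≈ 13.995.

m_E ≈ 13.995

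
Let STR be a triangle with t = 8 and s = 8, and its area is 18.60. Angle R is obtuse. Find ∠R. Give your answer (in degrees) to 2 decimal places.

∠R ≈ 144.46°

From area = ½·s·t·sin R, we get sin R = 2·area/(s·t) ≈ 0.58125.
Taking the obtuse solution, ∠R ≈ 144.46°.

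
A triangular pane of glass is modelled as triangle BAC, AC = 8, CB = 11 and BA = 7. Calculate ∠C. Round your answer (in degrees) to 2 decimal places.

∠C ≈ 39.40°

By the law of cosines, cos C = (AC² + CB² − BA²) / (2·AC·CB) ≈ 0.77273, so ∠C ≈ 39.40°.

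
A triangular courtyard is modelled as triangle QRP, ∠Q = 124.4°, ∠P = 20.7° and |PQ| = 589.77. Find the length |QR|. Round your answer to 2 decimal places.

The third angle is ∠R = 180° − ∠P − ∠Q = 34.90°.
Law of sines: |QR| = |PQ|·sin P/sin R ≈ 364.36.

364.36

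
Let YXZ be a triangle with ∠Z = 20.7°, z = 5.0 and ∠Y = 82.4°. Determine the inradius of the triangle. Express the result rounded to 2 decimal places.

The third angle is ∠X = 180° − ∠Z − ∠Y = 76.90°.
Law of sines: y = z·sin Y/sin Z ≈ 14.021.
Law of sines: x = z·sin X/sin Z ≈ 13.777.
Area = ½·z·y·sin X ≈ 34.14.
Semiperimeter s = (14.021+13.777+5)/2 = 16.399.
Inradius = area/s = 34.14/16.399 ≈ 2.0818.

r ≈ 2.08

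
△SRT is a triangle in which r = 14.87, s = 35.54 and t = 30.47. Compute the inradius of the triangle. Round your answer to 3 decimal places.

5.558

Semiperimeter p = (35.54 + 14.87 + 30.47)/2 = 40.44.
Heron's formula: area = √(40.44·4.9·25.57·9.97) ≈ 224.76.
Inradius = area/p = 224.76/40.44 ≈ 5.5578.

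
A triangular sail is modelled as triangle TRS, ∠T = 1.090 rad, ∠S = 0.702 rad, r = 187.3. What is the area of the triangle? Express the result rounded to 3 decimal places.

The third angle is ∠R = π − ∠S − ∠T = 1.350 rad.
Law of sines: t = r·sin T/sin R ≈ 170.21.
Law of sines: s = r·sin S/sin R ≈ 123.97.
Area = ½·r·t·sin S ≈ 10293.

10293.458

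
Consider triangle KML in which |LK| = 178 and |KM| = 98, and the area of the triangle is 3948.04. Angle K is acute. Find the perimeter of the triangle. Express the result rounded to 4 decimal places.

From area = ½·|LK|·|KM|·sin K, we get sin K = 2·area/(|LK|·|KM|) ≈ 0.45265.
Taking the acute solution, ∠K ≈ 26.91°.
Law of cosines then gives |ML| ≈ 100.89.
Perimeter = 100.89 + 178 + 98 = 376.89.

perimeter ≈ 376.8902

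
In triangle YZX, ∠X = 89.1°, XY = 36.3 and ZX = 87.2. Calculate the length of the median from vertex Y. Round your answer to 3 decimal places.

56.293

By the law of cosines, YZ² = ZX² + XY² − 2·ZX·XY·cos X = 8822.1, so YZ ≈ 93.926.
Median from Y: ½√(2·XY² + 2·YZ² − ZX²) ≈ 56.293.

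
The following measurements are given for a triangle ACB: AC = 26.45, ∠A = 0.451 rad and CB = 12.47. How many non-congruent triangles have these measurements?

2

AC·sin A = 26.45·sin(0.451 rad) ≈ 11.53.
Since AC sin A < CB < AC (11.53 < 12.47 < 26.45), two triangles exist.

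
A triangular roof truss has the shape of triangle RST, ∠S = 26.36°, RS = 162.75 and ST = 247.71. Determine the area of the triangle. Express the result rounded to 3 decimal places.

Area = ½·RS·ST·sin S ≈ 8950.1.

area ≈ 8950.083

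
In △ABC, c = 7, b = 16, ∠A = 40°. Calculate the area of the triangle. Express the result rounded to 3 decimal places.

area ≈ 35.996

Area = ½·b·c·sin A ≈ 35.996.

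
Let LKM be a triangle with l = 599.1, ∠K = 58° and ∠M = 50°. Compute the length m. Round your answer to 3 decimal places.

The third angle is ∠L = 180° − ∠K − ∠M = 72.00°.
Law of sines: m = l·sin M/sin L ≈ 482.56.

482.555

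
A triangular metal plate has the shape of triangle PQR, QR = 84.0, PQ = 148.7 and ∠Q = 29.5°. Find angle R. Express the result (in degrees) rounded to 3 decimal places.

∠R ≈ 121.812°

By the law of cosines, RP² = PQ² + QR² − 2·PQ·QR·cos Q = 7424.8, so RP ≈ 86.167.
Law of cosines again: cos R = (QR² + RP² − PQ²)/(2·QR·RP) ≈ -0.52714, so ∠R ≈ 121.81°.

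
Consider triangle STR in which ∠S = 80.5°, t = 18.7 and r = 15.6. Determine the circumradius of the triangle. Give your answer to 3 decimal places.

By the law of cosines, s² = t² + r² − 2·t·r·cos S = 496.75, so s ≈ 22.288.
Area = ½·t·r·sin S ≈ 143.86.
Circumradius = s/(2 sin S) ≈ 11.299.

11.299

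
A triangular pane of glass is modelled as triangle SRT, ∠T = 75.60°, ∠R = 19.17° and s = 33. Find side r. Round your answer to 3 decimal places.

10.874

The third angle is ∠S = 180° − ∠R − ∠T = 85.23°.
Law of sines: r = s·sin R/sin S ≈ 10.874.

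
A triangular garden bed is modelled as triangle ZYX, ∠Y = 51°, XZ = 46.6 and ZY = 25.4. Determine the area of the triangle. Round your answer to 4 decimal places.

area ≈ 574.3944

Law of sines: sin X = ZY·sin Y/XZ ≈ 0.42359.
Since XZ ≥ ZY, only the acute value applies: ∠X ≈ 25.06°.
Then ∠Z = 180° − ∠Y − ∠X ≈ 103.94°.
Law of sines gives YX = XZ·sin Z/sin Y ≈ 58.197.
Area = ½·XZ·ZY·sin Z ≈ 574.39.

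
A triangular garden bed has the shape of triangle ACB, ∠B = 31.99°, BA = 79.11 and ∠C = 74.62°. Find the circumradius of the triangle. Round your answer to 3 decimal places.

The third angle is ∠A = 180° − ∠C − ∠B = 73.39°.
Law of sines: CB = BA·sin A/sin C ≈ 78.625.
Law of sines: AC = BA·sin B/sin C ≈ 43.467.
Circumradius = BA/(2 sin C) ≈ 41.024.

41.024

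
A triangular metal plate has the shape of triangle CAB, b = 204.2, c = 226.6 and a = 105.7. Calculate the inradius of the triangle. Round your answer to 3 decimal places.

Semiperimeter s = (226.6 + 105.7 + 204.2)/2 = 268.25.
Heron's formula: area = √(268.25·41.65·162.55·64.05) ≈ 10785.
Inradius = area/s = 10785/268.25 ≈ 40.206.

r ≈ 40.206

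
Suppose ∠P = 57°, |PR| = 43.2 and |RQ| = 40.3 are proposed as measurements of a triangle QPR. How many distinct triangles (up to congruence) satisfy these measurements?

|PR|·sin P = 43.2·sin(57°) ≈ 36.23.
Since |PR| sin P < |RQ| < |PR| (36.23 < 40.3 < 43.2), two triangles exist.

2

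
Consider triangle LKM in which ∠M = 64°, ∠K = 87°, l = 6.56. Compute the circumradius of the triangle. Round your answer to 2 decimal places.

R ≈ 6.77

The third angle is ∠L = 180° − ∠K − ∠M = 29.00°.
Law of sines: k = l·sin K/sin L ≈ 13.513.
Law of sines: m = l·sin M/sin L ≈ 12.162.
Circumradius = l/(2 sin L) ≈ 6.7655.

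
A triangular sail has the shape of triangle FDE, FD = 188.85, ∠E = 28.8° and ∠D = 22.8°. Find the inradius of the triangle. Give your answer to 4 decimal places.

r ≈ 34.6968

The third angle is ∠F = 180° − ∠D − ∠E = 128.40°.
Law of sines: DE = FD·sin F/sin E ≈ 307.21.
Law of sines: EF = FD·sin D/sin E ≈ 151.91.
Area = ½·FD·DE·sin D ≈ 11241.
Semiperimeter s = (307.21+151.91+188.85)/2 = 323.99.
Inradius = area/s = 11241/323.99 ≈ 34.697.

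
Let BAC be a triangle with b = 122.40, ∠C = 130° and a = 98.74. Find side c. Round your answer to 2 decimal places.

By the law of cosines, c² = b² + a² − 2·b·a·cos C = 40269, so c ≈ 200.67.

200.67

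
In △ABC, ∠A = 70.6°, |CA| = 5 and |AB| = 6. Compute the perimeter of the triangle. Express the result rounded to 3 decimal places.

perimeter ≈ 17.409

By the law of cosines, |BC|² = |CA|² + |AB|² − 2·|CA|·|AB|·cos A = 41.07, so |BC| ≈ 6.4086.
Semiperimeter s = (6.4086+5+6)/2 = 8.7043.
Perimeter = 6.4086 + 5 + 6 = 17.409.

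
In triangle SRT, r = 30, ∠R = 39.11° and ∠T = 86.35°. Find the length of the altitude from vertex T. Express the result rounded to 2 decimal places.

The third angle is ∠S = 180° − ∠R − ∠T = 54.54°.
Law of sines: s = r·sin S/sin R ≈ 38.737.
Law of sines: t = r·sin T/sin R ≈ 47.461.
Area = ½·r·s·sin T ≈ 579.87.
The altitude from T has length 2·area/t ≈ 24.436.

h_T ≈ 24.44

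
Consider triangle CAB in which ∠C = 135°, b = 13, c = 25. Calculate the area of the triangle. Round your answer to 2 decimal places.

area ≈ 64.61

Law of sines: sin B = b·sin C/c ≈ 0.36770.
Since c ≥ b, only the acute value applies: ∠B ≈ 21.57°.
Then ∠A = 180° − ∠C − ∠B ≈ 23.43°.
Law of sines gives a = c·sin A/sin C ≈ 14.056.
Area = ½·c·b·sin A ≈ 64.605.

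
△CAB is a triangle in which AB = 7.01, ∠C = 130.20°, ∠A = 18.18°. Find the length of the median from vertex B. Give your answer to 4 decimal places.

The third angle is ∠B = 180° − ∠C − ∠A = 31.62°.
Law of sines: BC = AB·sin A/sin C ≈ 2.8635.
Law of sines: CA = AB·sin B/sin C ≈ 4.8118.
Median from B: ½√(2·AB² + 2·BC² − CA²) ≈ 4.7835.

m_B ≈ 4.7835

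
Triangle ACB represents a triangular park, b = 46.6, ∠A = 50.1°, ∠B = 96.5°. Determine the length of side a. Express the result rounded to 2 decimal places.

The third angle is ∠C = 180° − ∠B − ∠A = 33.40°.
Law of sines: a = b·sin A/sin B ≈ 35.981.

35.98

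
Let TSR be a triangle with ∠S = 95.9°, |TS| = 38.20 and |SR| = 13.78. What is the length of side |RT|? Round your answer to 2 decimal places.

By the law of cosines, |RT|² = |TS|² + |SR|² − 2·|TS|·|SR|·cos S = 1757.3, so |RT| ≈ 41.921.

41.92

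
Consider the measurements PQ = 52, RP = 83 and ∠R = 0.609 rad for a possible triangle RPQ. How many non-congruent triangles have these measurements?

RP·sin R = 83·sin(0.609 rad) ≈ 47.48.
Since RP sin R < PQ < RP (47.48 < 52 < 83), two triangles exist.

2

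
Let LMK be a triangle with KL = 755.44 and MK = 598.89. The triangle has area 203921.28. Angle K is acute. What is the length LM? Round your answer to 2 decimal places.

From area = ½·MK·KL·sin K, we get sin K = 2·area/(MK·KL) ≈ 0.90146.
Taking the acute solution, ∠K ≈ 64.35°.
Law of cosines then gives LM ≈ 733.27.

733.27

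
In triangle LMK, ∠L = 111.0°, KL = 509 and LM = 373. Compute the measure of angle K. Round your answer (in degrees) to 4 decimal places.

∠K ≈ 28.4506°

By the law of cosines, MK² = KL² + LM² − 2·KL·LM·cos L = 5.3429e+05, so MK ≈ 730.95.
Law of cosines again: cos K = (MK² + KL² − LM²)/(2·MK·KL) ≈ 0.87923, so ∠K ≈ 28.45°.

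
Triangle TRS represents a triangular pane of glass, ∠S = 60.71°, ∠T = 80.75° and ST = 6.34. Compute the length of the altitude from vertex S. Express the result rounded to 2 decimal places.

The third angle is ∠R = 180° − ∠S − ∠T = 38.54°.
Law of sines: RS = ST·sin T/sin R ≈ 10.043.
Law of sines: TR = ST·sin S/sin R ≈ 8.8747.
Area = ½·ST·RS·sin S ≈ 27.767.
The altitude from S has length 2·area/TR ≈ 6.2576.

6.26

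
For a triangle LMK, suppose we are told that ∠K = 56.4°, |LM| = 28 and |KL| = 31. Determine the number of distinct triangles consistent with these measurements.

2

|KL|·sin K = 31·sin(56.4°) ≈ 25.82.
Since |KL| sin K < |LM| < |KL| (25.82 < 28 < 31), two triangles exist.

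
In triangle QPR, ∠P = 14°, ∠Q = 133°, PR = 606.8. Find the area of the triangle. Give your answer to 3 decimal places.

The third angle is ∠R = 180° − ∠Q − ∠P = 33.00°.
Law of sines: RQ = PR·sin P/sin Q ≈ 200.72.
Law of sines: QP = PR·sin R/sin Q ≈ 451.88.
Area = ½·PR·RQ·sin R ≈ 33168.

33167.873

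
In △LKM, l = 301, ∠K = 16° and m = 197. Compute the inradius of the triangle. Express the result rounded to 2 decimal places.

By the law of cosines, k² = m² + l² − 2·m·l·cos K = 15410, so k ≈ 124.14.
Area = ½·m·l·sin K ≈ 8172.2.
Semiperimeter s = (301+124.14+197)/2 = 311.07.
Inradius = area/s = 8172.2/311.07 ≈ 26.271.

r ≈ 26.27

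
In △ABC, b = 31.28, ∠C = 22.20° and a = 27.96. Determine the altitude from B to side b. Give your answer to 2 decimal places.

By the law of cosines, c² = a² + b² − 2·a·b·cos C = 140.69, so c ≈ 11.861.
Area = ½·a·b·sin C ≈ 165.23.
The altitude from B has length 2·area/b ≈ 10.564.

10.56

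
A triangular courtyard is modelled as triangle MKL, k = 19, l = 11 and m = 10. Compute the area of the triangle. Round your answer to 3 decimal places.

area ≈ 42.426

Semiperimeter s = (10 + 19 + 11)/2 = 20.
Heron's formula: area = √(20·10·1·9) ≈ 42.426.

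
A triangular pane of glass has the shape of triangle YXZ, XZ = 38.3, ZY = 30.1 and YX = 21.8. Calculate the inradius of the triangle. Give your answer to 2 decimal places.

r ≈ 7.26

Semiperimeter s = (38.3 + 30.1 + 21.8)/2 = 45.1.
Heron's formula: area = √(45.1·6.8·15·23.3) ≈ 327.39.
Inradius = area/s = 327.39/45.1 ≈ 7.2592.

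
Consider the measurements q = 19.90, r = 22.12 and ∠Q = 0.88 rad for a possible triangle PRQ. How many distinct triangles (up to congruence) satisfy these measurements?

2

r·sin Q = 22.12·sin(0.88 rad) ≈ 17.05.
Since r sin Q < q < r (17.05 < 19.90 < 22.12), two triangles exist.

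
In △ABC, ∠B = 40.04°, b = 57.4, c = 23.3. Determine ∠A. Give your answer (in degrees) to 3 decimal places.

Law of sines: sin C = c·sin B/b ≈ 0.26114.
Since b ≥ c, only the acute value applies: ∠C ≈ 15.14°.
Then ∠A = 180° − ∠B − ∠C ≈ 124.82°.

∠A ≈ 124.822°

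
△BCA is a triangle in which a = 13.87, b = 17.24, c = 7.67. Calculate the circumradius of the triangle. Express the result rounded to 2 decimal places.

By the law of cosines, cos B = (c² + a² − b²) / (2·c·a) ≈ -0.21626, so ∠B ≈ 102.49°.
Circumradius = b/(2 sin B) ≈ 8.8289.

R ≈ 8.83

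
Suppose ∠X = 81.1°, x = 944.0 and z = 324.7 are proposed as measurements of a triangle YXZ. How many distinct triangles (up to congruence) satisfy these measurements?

1

z·sin X = 324.7·sin(81.1°) ≈ 320.8.
Since x ≥ z, exactly one triangle exists.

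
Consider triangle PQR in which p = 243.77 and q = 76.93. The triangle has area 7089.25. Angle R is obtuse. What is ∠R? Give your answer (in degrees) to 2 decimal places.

From area = ½·p·q·sin R, we get sin R = 2·area/(p·q) ≈ 0.75606.
Taking the obtuse solution, ∠R ≈ 130.88°.

130.88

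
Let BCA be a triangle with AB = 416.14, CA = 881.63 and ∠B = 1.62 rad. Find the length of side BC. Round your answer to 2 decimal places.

757.04

Law of sines: sin C = AB·sin B/CA ≈ 0.47144.
Since CA ≥ AB, only the acute value applies: ∠C ≈ 0.491 rad.
Then ∠A = π − ∠B − ∠C ≈ 1.031 rad.
Law of sines gives BC = CA·sin A/sin B ≈ 757.04.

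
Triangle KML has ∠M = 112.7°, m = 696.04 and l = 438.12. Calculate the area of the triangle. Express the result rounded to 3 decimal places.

area ≈ 80349.642

Law of sines: sin L = l·sin M/m ≈ 0.58069.
Since m ≥ l, only the acute value applies: ∠L ≈ 35.50°.
Then ∠K = 180° − ∠M − ∠L ≈ 31.80°.
Law of sines gives k = m·sin K/sin M ≈ 397.59.
Area = ½·m·l·sin K ≈ 80350.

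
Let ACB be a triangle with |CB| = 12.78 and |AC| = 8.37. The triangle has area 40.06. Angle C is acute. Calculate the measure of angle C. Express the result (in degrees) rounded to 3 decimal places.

48.504

From area = ½·|AC|·|CB|·sin C, we get sin C = 2·area/(|AC|·|CB|) ≈ 0.74900.
Taking the acute solution, ∠C ≈ 48.50°.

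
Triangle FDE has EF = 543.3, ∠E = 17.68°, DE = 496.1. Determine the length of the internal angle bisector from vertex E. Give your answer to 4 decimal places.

By the law of cosines, FD² = DE² + EF² − 2·DE·EF·cos E = 27689, so FD ≈ 166.4.
The bisector from E has length 2·DE·EF·cos(∠E/2)/(DE+EF) ≈ 512.47.

t_E ≈ 512.4677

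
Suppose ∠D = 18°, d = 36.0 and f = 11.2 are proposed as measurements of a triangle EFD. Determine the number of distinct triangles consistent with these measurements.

f·sin D = 11.2·sin(18°) ≈ 3.461.
Since d ≥ f, exactly one triangle exists.

1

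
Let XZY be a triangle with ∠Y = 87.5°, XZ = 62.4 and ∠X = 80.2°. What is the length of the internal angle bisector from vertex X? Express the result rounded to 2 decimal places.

16.78

The third angle is ∠Z = 180° − ∠Y − ∠X = 12.30°.
Law of sines: ZY = XZ·sin X/sin Y ≈ 61.548.
Law of sines: YX = XZ·sin Z/sin Y ≈ 13.306.
The bisector from X has length 2·YX·XZ·cos(∠X/2)/(YX+XZ) ≈ 16.778.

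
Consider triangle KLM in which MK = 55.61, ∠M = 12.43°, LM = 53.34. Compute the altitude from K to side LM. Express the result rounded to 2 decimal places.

By the law of cosines, KL² = LM² + MK² − 2·LM·MK·cos M = 144.21, so KL ≈ 12.009.
Area = ½·LM·MK·sin M ≈ 319.24.
The altitude from K has length 2·area/LM ≈ 11.97.

h_K ≈ 11.97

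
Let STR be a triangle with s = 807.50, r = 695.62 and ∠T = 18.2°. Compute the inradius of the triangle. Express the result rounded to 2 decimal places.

By the law of cosines, t² = r² + s² − 2·r·s·cos T = 68720, so t ≈ 262.14.
Area = ½·r·s·sin T ≈ 87721.
Semiperimeter p = (807.5+262.14+695.62)/2 = 882.63.
Inradius = area/p = 87721/882.63 ≈ 99.386.

99.39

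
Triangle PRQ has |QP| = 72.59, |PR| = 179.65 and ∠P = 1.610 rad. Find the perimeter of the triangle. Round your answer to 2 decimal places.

perimeter ≈ 448.62

By the law of cosines, |RQ|² = |QP|² + |PR|² − 2·|QP|·|PR|·cos P = 38566, so |RQ| ≈ 196.38.
Semiperimeter s = (196.38+72.59+179.65)/2 = 224.31.
Perimeter = 196.38 + 72.59 + 179.65 = 448.62.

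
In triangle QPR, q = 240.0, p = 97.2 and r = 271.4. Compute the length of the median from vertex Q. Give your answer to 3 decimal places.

Median from Q: ½√(2·p² + 2·r² − q²) ≈ 164.78.

m_Q ≈ 164.781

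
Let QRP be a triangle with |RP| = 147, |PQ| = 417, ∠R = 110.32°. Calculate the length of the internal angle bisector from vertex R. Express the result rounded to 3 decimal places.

Law of sines: sin Q = |RP|·sin R/|PQ| ≈ 0.33058.
Since |PQ| ≥ |RP|, only the acute value applies: ∠Q ≈ 19.30°.
Then ∠P = 180° − ∠R − ∠Q ≈ 50.38°.
Law of sines gives |QR| = |PQ|·sin P/sin R ≈ 342.51.
The bisector from R has length 2·|QR|·|RP|·cos(∠R/2)/(|QR|+|RP|) ≈ 117.52.

t_R ≈ 117.520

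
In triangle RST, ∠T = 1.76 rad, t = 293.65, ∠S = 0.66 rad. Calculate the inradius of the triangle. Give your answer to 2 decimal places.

The third angle is ∠R = π − ∠S − ∠T = 0.722 rad.
Law of sines: r = t·sin R/sin T ≈ 197.5.
Law of sines: s = t·sin S/sin T ≈ 183.31.
Area = ½·t·r·sin S ≈ 17780.
Semiperimeter p = (197.5+183.31+293.65)/2 = 337.23.
Inradius = area/p = 17780/337.23 ≈ 52.722.

52.72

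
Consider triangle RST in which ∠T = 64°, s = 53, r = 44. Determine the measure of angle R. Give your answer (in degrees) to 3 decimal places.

∠R ≈ 49.554°

By the law of cosines, t² = r² + s² − 2·r·s·cos T = 2700.4, so t ≈ 51.966.
Law of cosines again: cos R = (s² + t² − r²)/(2·s·t) ≈ 0.64873, so ∠R ≈ 49.55°.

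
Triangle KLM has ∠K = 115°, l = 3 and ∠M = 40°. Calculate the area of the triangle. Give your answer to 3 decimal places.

area ≈ 6.203

The third angle is ∠L = 180° − ∠M − ∠K = 25.00°.
Law of sines: k = l·sin K/sin L ≈ 6.4335.
Law of sines: m = l·sin M/sin L ≈ 4.5629.
Area = ½·l·k·sin M ≈ 6.2031.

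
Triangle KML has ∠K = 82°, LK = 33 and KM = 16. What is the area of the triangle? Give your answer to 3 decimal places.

261.431

Area = ½·LK·KM·sin K ≈ 261.43.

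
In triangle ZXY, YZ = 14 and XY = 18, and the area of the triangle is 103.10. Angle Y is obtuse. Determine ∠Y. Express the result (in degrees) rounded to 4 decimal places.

125.0896

From area = ½·XY·YZ·sin Y, we get sin Y = 2·area/(XY·YZ) ≈ 0.81825.
Taking the obtuse solution, ∠Y ≈ 125.09°.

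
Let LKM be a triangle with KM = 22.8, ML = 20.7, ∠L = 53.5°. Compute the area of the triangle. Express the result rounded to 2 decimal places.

Law of sines: sin K = ML·sin L/KM ≈ 0.72982.
Since KM ≥ ML, only the acute value applies: ∠K ≈ 46.87°.
Then ∠M = 180° − ∠L − ∠K ≈ 79.63°.
Law of sines gives LK = KM·sin M/sin L ≈ 27.9.
Area = ½·KM·ML·sin M ≈ 232.12.

232.12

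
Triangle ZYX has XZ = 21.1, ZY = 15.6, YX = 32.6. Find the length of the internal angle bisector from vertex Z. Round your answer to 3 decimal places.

By the law of cosines, cos Z = (XZ² + ZY² − YX²) / (2·XZ·ZY) ≈ -0.56840, so ∠Z ≈ 124.64°.
The bisector from Z has length 2·XZ·ZY·cos(∠Z/2)/(XZ+ZY) ≈ 8.3329.

8.333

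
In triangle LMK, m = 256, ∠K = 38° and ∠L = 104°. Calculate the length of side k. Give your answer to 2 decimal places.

The third angle is ∠M = 180° − ∠K − ∠L = 38.00°.
Law of sines: k = m·sin K/sin M ≈ 256.

256.00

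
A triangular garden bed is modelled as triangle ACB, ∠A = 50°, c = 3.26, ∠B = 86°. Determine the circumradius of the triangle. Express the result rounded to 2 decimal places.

The third angle is ∠C = 180° − ∠B − ∠A = 44.00°.
Law of sines: a = c·sin A/sin C ≈ 3.595.
Law of sines: b = c·sin B/sin C ≈ 4.6815.
Circumradius = c/(2 sin C) ≈ 2.3465.

2.35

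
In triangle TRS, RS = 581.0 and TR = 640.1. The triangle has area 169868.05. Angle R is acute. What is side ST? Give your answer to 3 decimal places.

From area = ½·TR·RS·sin R, we get sin R = 2·area/(TR·RS) ≈ 0.91352.
Taking the acute solution, ∠R ≈ 66.00°.
Law of cosines then gives ST ≈ 666.87.

666.870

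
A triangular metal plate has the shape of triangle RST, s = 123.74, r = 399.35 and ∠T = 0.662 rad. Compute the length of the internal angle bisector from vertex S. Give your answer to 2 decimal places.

347.14

By the law of cosines, t² = r² + s² − 2·r·s·cos T = 96838, so t ≈ 311.19.
Law of cosines again: cos S = (t² + r² − s²)/(2·t·r) ≈ 0.96967, so ∠S ≈ 0.247 rad.
The bisector from S has length 2·t·r·cos(∠S/2)/(t+r) ≈ 347.14.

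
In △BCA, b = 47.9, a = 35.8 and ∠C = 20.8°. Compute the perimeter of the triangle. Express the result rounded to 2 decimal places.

By the law of cosines, c² = a² + b² − 2·a·b·cos C = 369.93, so c ≈ 19.234.
Semiperimeter s = (47.9+19.234+35.8)/2 = 51.467.
Perimeter = 47.9 + 19.234 + 35.8 = 102.93.

perimeter ≈ 102.93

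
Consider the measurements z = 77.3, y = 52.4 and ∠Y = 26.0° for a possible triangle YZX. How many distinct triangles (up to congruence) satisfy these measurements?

z·sin Y = 77.3·sin(26.0°) ≈ 33.89.
Since z sin Y < y < z (33.89 < 52.4 < 77.3), two triangles exist.

2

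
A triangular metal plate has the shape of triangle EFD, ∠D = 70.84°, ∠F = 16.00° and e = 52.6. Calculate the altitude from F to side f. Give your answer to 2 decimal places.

The third angle is ∠E = 180° − ∠F − ∠D = 93.16°.
Law of sines: f = e·sin F/sin E ≈ 14.521.
Law of sines: d = e·sin D/sin E ≈ 49.762.
Area = ½·e·f·sin D ≈ 360.74.
The altitude from F has length 2·area/f ≈ 49.686.

49.69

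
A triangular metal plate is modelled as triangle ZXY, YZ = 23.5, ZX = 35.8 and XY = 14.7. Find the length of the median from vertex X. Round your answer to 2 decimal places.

Median from X: ½√(2·ZX² + 2·XY² − YZ²) ≈ 24.714.

m_X ≈ 24.71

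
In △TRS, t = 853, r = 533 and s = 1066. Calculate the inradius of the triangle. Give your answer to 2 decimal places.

183.67

Semiperimeter p = (853 + 533 + 1066)/2 = 1226.
Heron's formula: area = √(1226·373·693·160) ≈ 2.2518e+05.
Inradius = area/p = 2.2518e+05/1226 ≈ 183.67.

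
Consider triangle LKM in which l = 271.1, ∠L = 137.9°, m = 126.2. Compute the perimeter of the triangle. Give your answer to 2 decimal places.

Law of sines: sin M = m·sin L/l ≈ 0.31209.
Since l ≥ m, only the acute value applies: ∠M ≈ 18.19°.
Then ∠K = 180° − ∠L − ∠M ≈ 23.91°.
Law of sines gives k = l·sin K/sin L ≈ 163.92.
Semiperimeter s = (271.1+163.92+126.2)/2 = 280.61.
Perimeter = 271.1 + 163.92 + 126.2 = 561.22.

561.22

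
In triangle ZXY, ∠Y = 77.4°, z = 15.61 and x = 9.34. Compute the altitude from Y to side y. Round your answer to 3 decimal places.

h_Y ≈ 8.703

By the law of cosines, y² = z² + x² − 2·z·x·cos Y = 267.3, so y ≈ 16.349.
Area = ½·z·x·sin Y ≈ 71.143.
The altitude from Y has length 2·area/y ≈ 8.7029.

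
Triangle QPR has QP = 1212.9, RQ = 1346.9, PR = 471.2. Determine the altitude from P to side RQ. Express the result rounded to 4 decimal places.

Semiperimeter s = (471.2 + 1346.9 + 1212.9)/2 = 1515.5.
Heron's formula: area = √(1515.5·1044.3·168.6·302.6) ≈ 2.8415e+05.
The altitude from P has length 2·area/RQ ≈ 421.94.

h_P ≈ 421.9379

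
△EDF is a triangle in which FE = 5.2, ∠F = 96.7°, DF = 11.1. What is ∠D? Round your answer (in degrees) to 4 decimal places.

23.8050

By the law of cosines, ED² = DF² + FE² − 2·DF·FE·cos F = 163.72, so ED ≈ 12.795.
Law of cosines again: cos D = (ED² + DF² − FE²)/(2·ED·DF) ≈ 0.91492, so ∠D ≈ 23.81°.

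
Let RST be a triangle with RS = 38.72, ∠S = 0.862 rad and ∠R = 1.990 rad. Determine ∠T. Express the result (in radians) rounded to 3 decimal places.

The third angle is ∠T = π − ∠R − ∠S = 0.290 rad.

∠T ≈ 0.290 rad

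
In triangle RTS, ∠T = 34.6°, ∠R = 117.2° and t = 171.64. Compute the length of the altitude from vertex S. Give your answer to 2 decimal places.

The third angle is ∠S = 180° − ∠R − ∠T = 28.20°.
Law of sines: r = t·sin R/sin T ≈ 268.84.
Law of sines: s = t·sin S/sin T ≈ 142.84.
Area = ½·t·r·sin S ≈ 10903.
The altitude from S has length 2·area/s ≈ 152.66.

h_S ≈ 152.66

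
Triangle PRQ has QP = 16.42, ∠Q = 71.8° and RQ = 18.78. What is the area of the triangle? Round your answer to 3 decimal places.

146.470

Area = ½·RQ·QP·sin Q ≈ 146.47.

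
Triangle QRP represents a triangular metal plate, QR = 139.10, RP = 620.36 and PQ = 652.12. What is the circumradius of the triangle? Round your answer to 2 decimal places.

328.52

By the law of cosines, cos Q = (PQ² + QR² − RP²) / (2·PQ·QR) ≈ 0.32942, so ∠Q ≈ 70.77°.
Circumradius = RP/(2 sin Q) ≈ 328.52.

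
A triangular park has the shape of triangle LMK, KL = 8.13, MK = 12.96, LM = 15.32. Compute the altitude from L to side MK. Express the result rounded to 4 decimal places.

Semiperimeter s = (12.96 + 8.13 + 15.32)/2 = 18.205.
Heron's formula: area = √(18.205·5.245·10.075·2.885) ≈ 52.682.
The altitude from L has length 2·area/MK ≈ 8.13.

8.1300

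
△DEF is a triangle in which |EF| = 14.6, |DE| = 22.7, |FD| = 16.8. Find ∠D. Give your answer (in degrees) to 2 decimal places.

39.99

By the law of cosines, cos D = (|FD|² + |DE|² − |EF|²) / (2·|FD|·|DE|) ≈ 0.76617, so ∠D ≈ 39.99°.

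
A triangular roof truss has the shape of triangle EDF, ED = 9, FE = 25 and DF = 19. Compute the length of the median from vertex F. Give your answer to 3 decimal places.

m_F ≈ 21.743

Median from F: ½√(2·DF² + 2·FE² − ED²) ≈ 21.743.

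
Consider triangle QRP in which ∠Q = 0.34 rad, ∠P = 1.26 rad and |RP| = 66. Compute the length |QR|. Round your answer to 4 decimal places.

188.4270

The third angle is ∠R = π − ∠P − ∠Q = 1.542 rad.
Law of sines: |QR| = |RP|·sin P/sin Q ≈ 188.43.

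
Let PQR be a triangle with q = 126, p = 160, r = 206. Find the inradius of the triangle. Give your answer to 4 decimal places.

40.9640

Semiperimeter s = (160 + 126 + 206)/2 = 246.
Heron's formula: area = √(246·86·120·40) ≈ 10077.
Inradius = area/s = 10077/246 ≈ 40.964.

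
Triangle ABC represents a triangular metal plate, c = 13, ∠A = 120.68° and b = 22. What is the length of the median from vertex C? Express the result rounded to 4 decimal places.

25.9264

By the law of cosines, a² = b² + c² − 2·b·c·cos A = 944.86, so a ≈ 30.739.
Median from C: ½√(2·a² + 2·b² − c²) ≈ 25.926.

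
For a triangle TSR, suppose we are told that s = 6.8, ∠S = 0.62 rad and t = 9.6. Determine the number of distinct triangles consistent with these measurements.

t·sin S = 9.6·sin(0.62 rad) ≈ 5.578.
Since t sin S < s < t (5.578 < 6.8 < 9.6), two triangles exist.

2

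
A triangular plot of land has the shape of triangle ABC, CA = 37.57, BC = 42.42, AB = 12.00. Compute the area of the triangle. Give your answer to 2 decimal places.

area ≈ 217.01

Semiperimeter s = (42.42 + 37.57 + 12)/2 = 45.995.
Heron's formula: area = √(45.995·3.575·8.425·33.995) ≈ 217.01.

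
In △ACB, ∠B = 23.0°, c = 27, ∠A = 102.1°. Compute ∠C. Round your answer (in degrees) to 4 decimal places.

The third angle is ∠C = 180° − ∠B − ∠A = 54.90°.

∠C ≈ 54.9000°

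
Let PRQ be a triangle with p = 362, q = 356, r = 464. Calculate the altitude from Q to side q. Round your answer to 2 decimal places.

h_Q ≈ 357.05

Semiperimeter s = (362 + 464 + 356)/2 = 591.
Heron's formula: area = √(591·229·127·235) ≈ 63555.
The altitude from Q has length 2·area/q ≈ 357.05.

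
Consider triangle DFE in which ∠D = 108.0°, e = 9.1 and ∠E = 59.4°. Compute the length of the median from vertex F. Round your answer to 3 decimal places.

m_F ≈ 9.520

The third angle is ∠F = 180° − ∠E − ∠D = 12.60°.
Law of sines: d = e·sin D/sin E ≈ 10.055.
Law of sines: f = e·sin F/sin E ≈ 2.3063.
Median from F: ½√(2·e² + 2·d² − f²) ≈ 9.5197.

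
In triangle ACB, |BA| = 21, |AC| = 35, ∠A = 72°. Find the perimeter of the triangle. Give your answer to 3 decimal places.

By the law of cosines, |CB|² = |BA|² + |AC|² − 2·|BA|·|AC|·cos A = 1211.7, so |CB| ≈ 34.81.
Semiperimeter s = (34.81+21+35)/2 = 45.405.
Perimeter = 34.81 + 21 + 35 = 90.81.

90.810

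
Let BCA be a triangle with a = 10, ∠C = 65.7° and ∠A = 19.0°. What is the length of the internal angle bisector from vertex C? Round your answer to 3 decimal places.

The third angle is ∠B = 180° − ∠C − ∠A = 95.30°.
Law of sines: b = a·sin B/sin A ≈ 30.584.
Law of sines: c = a·sin C/sin A ≈ 27.994.
The bisector from C has length 2·a·b·cos(∠C/2)/(a+b) ≈ 12.662.

t_C ≈ 12.662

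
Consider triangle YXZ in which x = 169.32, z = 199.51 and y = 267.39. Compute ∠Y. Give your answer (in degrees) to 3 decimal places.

92.565

By the law of cosines, cos Y = (x² + z² − y²) / (2·x·z) ≈ -0.04476, so ∠Y ≈ 92.57°.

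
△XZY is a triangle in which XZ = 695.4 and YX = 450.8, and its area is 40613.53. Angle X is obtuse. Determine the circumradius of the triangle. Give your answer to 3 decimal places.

R ≈ 2193.714

From area = ½·YX·XZ·sin X, we get sin X = 2·area/(YX·XZ) ≈ 0.25911.
Taking the obtuse solution, ∠X ≈ 164.98°.
Law of cosines then gives ZY ≈ 1136.8.
Circumradius = ZY/(2 sin X) ≈ 2193.7.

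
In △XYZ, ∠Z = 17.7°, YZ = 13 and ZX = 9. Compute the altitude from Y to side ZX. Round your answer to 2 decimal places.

By the law of cosines, XY² = YZ² + ZX² − 2·YZ·ZX·cos Z = 27.077, so XY ≈ 5.2036.
Area = ½·YZ·ZX·sin Z ≈ 17.786.
The altitude from Y has length 2·area/ZX ≈ 3.9524.

h_Y ≈ 3.95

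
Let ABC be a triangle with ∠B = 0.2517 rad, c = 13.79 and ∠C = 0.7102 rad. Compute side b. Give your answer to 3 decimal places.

5.268

The third angle is ∠A = π − ∠B − ∠C = 2.1797 rad.
Law of sines: b = c·sin B/sin C ≈ 5.2676.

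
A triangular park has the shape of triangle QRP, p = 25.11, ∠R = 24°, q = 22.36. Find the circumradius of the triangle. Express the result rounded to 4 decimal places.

By the law of cosines, r² = p² + q² − 2·p·q·cos R = 104.64, so r ≈ 10.23.
Area = ½·p·q·sin R ≈ 114.18.
Circumradius = r/(2 sin R) ≈ 12.575.

12.5752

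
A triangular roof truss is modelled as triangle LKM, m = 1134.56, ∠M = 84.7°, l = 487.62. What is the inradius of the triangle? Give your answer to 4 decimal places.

Law of sines: sin L = l·sin M/m ≈ 0.42795.
Since m ≥ l, only the acute value applies: ∠L ≈ 25.34°.
Then ∠K = 180° − ∠M − ∠L ≈ 69.96°.
Law of sines gives k = m·sin K/sin M ≈ 1070.5.
Area = ½·m·l·sin K ≈ 2.5987e+05.
Semiperimeter s = (487.62+1070.5+1134.6)/2 = 1346.3.
Inradius = area/s = 2.5987e+05/1346.3 ≈ 193.02.

193.0247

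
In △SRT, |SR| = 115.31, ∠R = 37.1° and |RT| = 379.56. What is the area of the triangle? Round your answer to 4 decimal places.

area ≈ 13200.3212

Area = ½·|SR|·|RT|·sin R ≈ 13200.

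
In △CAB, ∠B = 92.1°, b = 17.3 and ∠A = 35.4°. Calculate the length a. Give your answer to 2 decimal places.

10.03

The third angle is ∠C = 180° − ∠A − ∠B = 52.50°.
Law of sines: a = b·sin A/sin B ≈ 10.028.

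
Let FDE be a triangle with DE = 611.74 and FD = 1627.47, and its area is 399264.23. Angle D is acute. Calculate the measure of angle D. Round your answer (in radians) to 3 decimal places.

0.931

From area = ½·FD·DE·sin D, we get sin D = 2·area/(FD·DE) ≈ 0.80207.
Taking the acute solution, ∠D ≈ 0.931 rad.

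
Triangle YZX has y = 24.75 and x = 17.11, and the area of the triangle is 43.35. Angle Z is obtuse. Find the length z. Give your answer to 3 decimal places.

From area = ½·x·y·sin Z, we get sin Z = 2·area/(x·y) ≈ 0.20474.
Taking the obtuse solution, ∠Z ≈ 168.19°.
Law of cosines then gives z ≈ 41.645.

41.645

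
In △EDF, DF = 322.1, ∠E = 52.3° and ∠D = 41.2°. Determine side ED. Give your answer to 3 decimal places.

406.332

The third angle is ∠F = 180° − ∠E − ∠D = 86.50°.
Law of sines: ED = DF·sin F/sin E ≈ 406.33.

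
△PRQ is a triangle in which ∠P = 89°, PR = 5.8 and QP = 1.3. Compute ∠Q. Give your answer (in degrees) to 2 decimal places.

∠Q ≈ 78.32°

By the law of cosines, RQ² = QP² + PR² − 2·QP·PR·cos P = 35.067, so RQ ≈ 5.9217.
Law of cosines again: cos Q = (RQ² + QP² − PR²)/(2·RQ·QP) ≈ 0.20244, so ∠Q ≈ 78.32°.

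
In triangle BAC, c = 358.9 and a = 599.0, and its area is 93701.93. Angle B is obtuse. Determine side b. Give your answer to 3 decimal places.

835.638

From area = ½·a·c·sin B, we get sin B = 2·area/(a·c) ≈ 0.87172.
Taking the obtuse solution, ∠B ≈ 119.34°.
Law of cosines then gives b ≈ 835.64.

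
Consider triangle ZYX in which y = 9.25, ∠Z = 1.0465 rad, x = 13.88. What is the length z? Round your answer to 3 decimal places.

By the law of cosines, z² = y² + x² − 2·y·x·cos Z = 149.67, so z ≈ 12.234.

12.234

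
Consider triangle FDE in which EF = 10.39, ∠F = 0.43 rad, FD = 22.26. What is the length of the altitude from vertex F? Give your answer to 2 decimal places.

By the law of cosines, DE² = EF² + FD² − 2·EF·FD·cos F = 183.01, so DE ≈ 13.528.
Area = ½·EF·FD·sin F ≈ 48.207.
The altitude from F has length 2·area/DE ≈ 7.127.

h_F ≈ 7.13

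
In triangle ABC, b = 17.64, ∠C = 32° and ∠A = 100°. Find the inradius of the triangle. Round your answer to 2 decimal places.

The third angle is ∠B = 180° − ∠C − ∠A = 48.00°.
Law of sines: a = b·sin A/sin B ≈ 23.376.
Law of sines: c = b·sin C/sin B ≈ 12.579.
Area = ½·b·a·sin C ≈ 109.26.
Semiperimeter s = (23.376+17.64+12.579)/2 = 26.798.
Inradius = area/s = 109.26/26.798 ≈ 4.0772.

4.08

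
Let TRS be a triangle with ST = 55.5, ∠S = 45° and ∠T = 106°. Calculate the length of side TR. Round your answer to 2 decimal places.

The third angle is ∠R = 180° − ∠S − ∠T = 29.00°.
Law of sines: TR = ST·sin S/sin R ≈ 80.948.

80.95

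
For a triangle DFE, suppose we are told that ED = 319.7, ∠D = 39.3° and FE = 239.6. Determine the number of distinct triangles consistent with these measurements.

ED·sin D = 319.7·sin(39.3°) ≈ 202.5.
Since ED sin D < FE < ED (202.5 < 239.6 < 319.7), two triangles exist.

2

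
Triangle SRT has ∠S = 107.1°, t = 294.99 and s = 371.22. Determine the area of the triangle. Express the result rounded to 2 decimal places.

21813.47

Law of sines: sin T = t·sin S/s ≈ 0.75952.
Since s ≥ t, only the acute value applies: ∠T ≈ 49.42°.
Then ∠R = 180° − ∠S − ∠T ≈ 23.48°.
Law of sines gives r = s·sin R/sin S ≈ 154.73.
Area = ½·s·t·sin R ≈ 21813.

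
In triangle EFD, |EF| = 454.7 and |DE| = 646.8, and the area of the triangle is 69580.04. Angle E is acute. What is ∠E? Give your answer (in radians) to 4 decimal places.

0.4929

From area = ½·|DE|·|EF|·sin E, we get sin E = 2·area/(|DE|·|EF|) ≈ 0.47317.
Taking the acute solution, ∠E ≈ 0.493 rad.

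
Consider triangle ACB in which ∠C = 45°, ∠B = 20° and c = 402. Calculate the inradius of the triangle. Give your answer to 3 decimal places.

r ≈ 63.725

The third angle is ∠A = 180° − ∠C − ∠B = 115.00°.
Law of sines: a = c·sin A/sin C ≈ 515.25.
Law of sines: b = c·sin B/sin C ≈ 194.44.
Area = ½·c·a·sin B ≈ 35421.
Semiperimeter s = (515.25+402+194.44)/2 = 555.85.
Inradius = area/s = 35421/555.85 ≈ 63.725.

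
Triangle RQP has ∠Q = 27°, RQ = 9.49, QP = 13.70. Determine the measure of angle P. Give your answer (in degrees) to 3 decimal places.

By the law of cosines, PR² = RQ² + QP² − 2·RQ·QP·cos Q = 46.065, so PR ≈ 6.7871.
Law of cosines again: cos P = (QP² + PR² − RQ²)/(2·QP·PR) ≈ 0.77269, so ∠P ≈ 39.40°.

39.404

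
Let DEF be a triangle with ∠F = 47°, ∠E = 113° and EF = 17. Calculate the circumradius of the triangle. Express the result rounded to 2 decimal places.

The third angle is ∠D = 180° − ∠E − ∠F = 20.00°.
Law of sines: FD = EF·sin E/sin D ≈ 45.753.
Law of sines: DE = EF·sin F/sin D ≈ 36.352.
Circumradius = EF/(2 sin D) ≈ 24.852.

R ≈ 24.85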